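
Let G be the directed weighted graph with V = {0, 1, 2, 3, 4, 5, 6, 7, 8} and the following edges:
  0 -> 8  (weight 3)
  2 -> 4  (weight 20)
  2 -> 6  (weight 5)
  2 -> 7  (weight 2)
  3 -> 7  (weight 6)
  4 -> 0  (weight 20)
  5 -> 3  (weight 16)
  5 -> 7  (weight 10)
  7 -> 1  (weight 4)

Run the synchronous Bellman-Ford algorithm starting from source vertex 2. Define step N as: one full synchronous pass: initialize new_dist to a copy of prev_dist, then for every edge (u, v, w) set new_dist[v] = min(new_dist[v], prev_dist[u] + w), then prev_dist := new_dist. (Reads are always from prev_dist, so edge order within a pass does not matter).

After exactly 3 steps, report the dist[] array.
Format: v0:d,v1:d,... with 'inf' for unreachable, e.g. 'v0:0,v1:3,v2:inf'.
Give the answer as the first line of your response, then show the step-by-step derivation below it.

v0:40,v1:6,v2:0,v3:inf,v4:20,v5:inf,v6:5,v7:2,v8:43

step 1: dist = v0:inf,v1:inf,v2:0,v3:inf,v4:20,v5:inf,v6:5,v7:2,v8:inf
step 2: dist = v0:40,v1:6,v2:0,v3:inf,v4:20,v5:inf,v6:5,v7:2,v8:inf
step 3: dist = v0:40,v1:6,v2:0,v3:inf,v4:20,v5:inf,v6:5,v7:2,v8:43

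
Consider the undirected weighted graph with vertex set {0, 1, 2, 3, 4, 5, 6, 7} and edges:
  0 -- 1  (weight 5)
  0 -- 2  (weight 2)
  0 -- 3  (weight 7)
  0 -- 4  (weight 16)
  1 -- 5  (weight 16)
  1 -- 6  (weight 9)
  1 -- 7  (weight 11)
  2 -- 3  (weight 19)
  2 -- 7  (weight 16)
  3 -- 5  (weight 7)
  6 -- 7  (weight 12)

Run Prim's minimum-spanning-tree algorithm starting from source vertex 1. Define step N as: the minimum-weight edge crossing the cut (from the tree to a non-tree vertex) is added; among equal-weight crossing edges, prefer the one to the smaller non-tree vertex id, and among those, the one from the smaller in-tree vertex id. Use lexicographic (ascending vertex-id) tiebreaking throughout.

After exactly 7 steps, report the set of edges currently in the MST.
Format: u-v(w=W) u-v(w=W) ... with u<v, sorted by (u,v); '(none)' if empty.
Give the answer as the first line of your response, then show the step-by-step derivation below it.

0-1(w=5) 0-2(w=2) 0-3(w=7) 0-4(w=16) 1-6(w=9) 1-7(w=11) 3-5(w=7)

step 1: add edge 0-1 (w=5); MST = {0-1(w=5)}
step 2: add edge 0-2 (w=2); MST = {0-1(w=5) 0-2(w=2)}
step 3: add edge 0-3 (w=7); MST = {0-1(w=5) 0-2(w=2) 0-3(w=7)}
step 4: add edge 3-5 (w=7); MST = {0-1(w=5) 0-2(w=2) 0-3(w=7) 3-5(w=7)}
step 5: add edge 1-6 (w=9); MST = {0-1(w=5) 0-2(w=2) 0-3(w=7) 1-6(w=9) 3-5(w=7)}
step 6: add edge 1-7 (w=11); MST = {0-1(w=5) 0-2(w=2) 0-3(w=7) 1-6(w=9) 1-7(w=11) 3-5(w=7)}
step 7: add edge 0-4 (w=16); MST = {0-1(w=5) 0-2(w=2) 0-3(w=7) 0-4(w=16) 1-6(w=9) 1-7(w=11) 3-5(w=7)}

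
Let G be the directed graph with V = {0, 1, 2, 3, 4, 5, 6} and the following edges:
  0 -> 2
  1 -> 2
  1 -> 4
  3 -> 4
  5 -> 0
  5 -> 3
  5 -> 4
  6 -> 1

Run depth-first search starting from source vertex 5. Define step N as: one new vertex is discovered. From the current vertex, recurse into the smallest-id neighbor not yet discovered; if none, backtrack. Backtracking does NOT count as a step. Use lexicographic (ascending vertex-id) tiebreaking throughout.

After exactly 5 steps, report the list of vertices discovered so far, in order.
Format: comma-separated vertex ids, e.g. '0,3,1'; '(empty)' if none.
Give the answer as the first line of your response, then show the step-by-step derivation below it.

5,0,2,3,4

step 1: discover 5; path=5; order=5
step 2: discover 0; path=5>0; order=5,0
step 3: discover 2; path=5>0>2; order=5,0,2
step 4: discover 3; path=5>3; order=5,0,2,3
step 5: discover 4; path=5>3>4; order=5,0,2,3,4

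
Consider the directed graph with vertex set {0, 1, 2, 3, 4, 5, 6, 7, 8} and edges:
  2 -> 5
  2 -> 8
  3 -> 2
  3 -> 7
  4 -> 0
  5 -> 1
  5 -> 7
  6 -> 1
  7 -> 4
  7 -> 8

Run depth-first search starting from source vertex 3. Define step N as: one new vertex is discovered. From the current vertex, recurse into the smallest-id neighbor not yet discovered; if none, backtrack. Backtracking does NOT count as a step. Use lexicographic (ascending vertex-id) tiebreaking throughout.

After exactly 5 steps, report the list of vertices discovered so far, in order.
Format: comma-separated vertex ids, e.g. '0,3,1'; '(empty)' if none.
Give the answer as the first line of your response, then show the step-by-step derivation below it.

3,2,5,1,7

step 1: discover 3; path=3; order=3
step 2: discover 2; path=3>2; order=3,2
step 3: discover 5; path=3>2>5; order=3,2,5
step 4: discover 1; path=3>2>5>1; order=3,2,5,1
step 5: discover 7; path=3>2>5>7; order=3,2,5,1,7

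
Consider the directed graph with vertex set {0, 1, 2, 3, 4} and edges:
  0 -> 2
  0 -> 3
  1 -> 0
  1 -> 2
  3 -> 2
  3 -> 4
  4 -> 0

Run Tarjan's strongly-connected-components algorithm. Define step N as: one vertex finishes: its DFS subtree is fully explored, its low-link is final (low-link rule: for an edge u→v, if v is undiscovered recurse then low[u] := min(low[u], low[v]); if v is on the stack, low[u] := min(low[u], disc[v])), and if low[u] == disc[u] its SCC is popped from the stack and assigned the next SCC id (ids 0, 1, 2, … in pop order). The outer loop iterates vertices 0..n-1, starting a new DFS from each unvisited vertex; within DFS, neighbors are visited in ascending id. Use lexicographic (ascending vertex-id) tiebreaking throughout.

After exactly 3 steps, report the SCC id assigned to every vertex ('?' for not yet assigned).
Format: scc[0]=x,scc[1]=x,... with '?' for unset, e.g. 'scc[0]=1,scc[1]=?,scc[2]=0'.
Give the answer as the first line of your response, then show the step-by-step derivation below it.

scc[0]=?,scc[1]=?,scc[2]=0,scc[3]=?,scc[4]=?

step 1: low=(low[0]=0,low[1]=?,low[2]=1,low[3]=?,low[4]=?); scc=(scc[0]=?,scc[1]=?,scc[2]=0,scc[3]=?,scc[4]=?)
step 2: low=(low[0]=0,low[1]=?,low[2]=1,low[3]=2,low[4]=0); scc=(scc[0]=?,scc[1]=?,scc[2]=0,scc[3]=?,scc[4]=?)
step 3: low=(low[0]=0,low[1]=?,low[2]=1,low[3]=0,low[4]=0); scc=(scc[0]=?,scc[1]=?,scc[2]=0,scc[3]=?,scc[4]=?)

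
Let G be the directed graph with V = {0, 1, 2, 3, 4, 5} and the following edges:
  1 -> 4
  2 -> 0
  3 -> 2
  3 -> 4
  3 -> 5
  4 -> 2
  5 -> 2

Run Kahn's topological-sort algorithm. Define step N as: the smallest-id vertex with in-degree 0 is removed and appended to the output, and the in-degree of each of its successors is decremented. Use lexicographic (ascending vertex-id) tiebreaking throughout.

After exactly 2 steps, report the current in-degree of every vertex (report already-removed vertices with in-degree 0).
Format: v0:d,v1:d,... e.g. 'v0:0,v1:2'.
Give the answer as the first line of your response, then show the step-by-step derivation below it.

v0:1,v1:0,v2:2,v3:0,v4:0,v5:0

step 1: output 1; order=[1]; indeg=(1,0,3,0,1,1)
step 2: output 3; order=[1,3]; indeg=(1,0,2,0,0,0)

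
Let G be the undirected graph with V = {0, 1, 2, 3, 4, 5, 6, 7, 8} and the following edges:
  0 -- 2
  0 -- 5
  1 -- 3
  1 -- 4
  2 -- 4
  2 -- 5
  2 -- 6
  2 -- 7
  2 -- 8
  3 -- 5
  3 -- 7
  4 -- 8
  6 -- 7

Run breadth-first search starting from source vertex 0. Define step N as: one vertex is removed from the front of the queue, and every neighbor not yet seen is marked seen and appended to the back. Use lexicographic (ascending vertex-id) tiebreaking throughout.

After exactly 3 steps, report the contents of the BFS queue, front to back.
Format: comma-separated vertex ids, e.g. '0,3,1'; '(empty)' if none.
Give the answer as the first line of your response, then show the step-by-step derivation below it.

4,6,7,8,3

step 1: dequeue 0; queue=[2,5]; order=0
step 2: dequeue 2; queue=[5,4,6,7,8]; order=0,2
step 3: dequeue 5; queue=[4,6,7,8,3]; order=0,2,5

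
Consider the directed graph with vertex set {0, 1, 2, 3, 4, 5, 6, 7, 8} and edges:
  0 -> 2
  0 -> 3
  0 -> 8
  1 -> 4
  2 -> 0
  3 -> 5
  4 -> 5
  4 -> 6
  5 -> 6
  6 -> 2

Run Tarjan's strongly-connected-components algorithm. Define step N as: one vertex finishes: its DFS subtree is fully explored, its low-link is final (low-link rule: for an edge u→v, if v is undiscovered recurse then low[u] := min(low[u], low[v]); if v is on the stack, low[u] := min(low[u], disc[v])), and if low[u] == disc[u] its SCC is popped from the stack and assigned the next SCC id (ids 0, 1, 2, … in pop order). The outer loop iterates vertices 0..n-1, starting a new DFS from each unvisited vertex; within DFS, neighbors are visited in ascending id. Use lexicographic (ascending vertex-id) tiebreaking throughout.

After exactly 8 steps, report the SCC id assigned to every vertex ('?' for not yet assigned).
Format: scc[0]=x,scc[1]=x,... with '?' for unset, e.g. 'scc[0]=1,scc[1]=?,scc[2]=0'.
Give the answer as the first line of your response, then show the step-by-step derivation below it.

scc[0]=1,scc[1]=3,scc[2]=1,scc[3]=1,scc[4]=2,scc[5]=1,scc[6]=1,scc[7]=?,scc[8]=0

step 1: low=(low[0]=0,low[1]=?,low[2]=0,low[3]=?,low[4]=?,low[5]=?,low[6]=?,low[7]=?,low[8]=?); scc=(scc[0]=?,scc[1]=?,scc[2]=?,scc[3]=?,scc[4]=?,scc[5]=?,scc[6]=?,scc[7]=?,scc[8]=?)
step 2: low=(low[0]=0,low[1]=?,low[2]=0,low[3]=2,low[4]=?,low[5]=3,low[6]=1,low[7]=?,low[8]=?); scc=(scc[0]=?,scc[1]=?,scc[2]=?,scc[3]=?,scc[4]=?,scc[5]=?,scc[6]=?,scc[7]=?,scc[8]=?)
step 3: low=(low[0]=0,low[1]=?,low[2]=0,low[3]=2,low[4]=?,low[5]=1,low[6]=1,low[7]=?,low[8]=?); scc=(scc[0]=?,scc[1]=?,scc[2]=?,scc[3]=?,scc[4]=?,scc[5]=?,scc[6]=?,scc[7]=?,scc[8]=?)
step 4: low=(low[0]=0,low[1]=?,low[2]=0,low[3]=1,low[4]=?,low[5]=1,low[6]=1,low[7]=?,low[8]=?); scc=(scc[0]=?,scc[1]=?,scc[2]=?,scc[3]=?,scc[4]=?,scc[5]=?,scc[6]=?,scc[7]=?,scc[8]=?)
step 5: low=(low[0]=0,low[1]=?,low[2]=0,low[3]=1,low[4]=?,low[5]=1,low[6]=1,low[7]=?,low[8]=5); scc=(scc[0]=?,scc[1]=?,scc[2]=?,scc[3]=?,scc[4]=?,scc[5]=?,scc[6]=?,scc[7]=?,scc[8]=0)
step 6: low=(low[0]=0,low[1]=?,low[2]=0,low[3]=1,low[4]=?,low[5]=1,low[6]=1,low[7]=?,low[8]=5); scc=(scc[0]=1,scc[1]=?,scc[2]=1,scc[3]=1,scc[4]=?,scc[5]=1,scc[6]=1,scc[7]=?,scc[8]=0)
step 7: low=(low[0]=0,low[1]=6,low[2]=0,low[3]=1,low[4]=7,low[5]=1,low[6]=1,low[7]=?,low[8]=5); scc=(scc[0]=1,scc[1]=?,scc[2]=1,scc[3]=1,scc[4]=2,scc[5]=1,scc[6]=1,scc[7]=?,scc[8]=0)
step 8: low=(low[0]=0,low[1]=6,low[2]=0,low[3]=1,low[4]=7,low[5]=1,low[6]=1,low[7]=?,low[8]=5); scc=(scc[0]=1,scc[1]=3,scc[2]=1,scc[3]=1,scc[4]=2,scc[5]=1,scc[6]=1,scc[7]=?,scc[8]=0)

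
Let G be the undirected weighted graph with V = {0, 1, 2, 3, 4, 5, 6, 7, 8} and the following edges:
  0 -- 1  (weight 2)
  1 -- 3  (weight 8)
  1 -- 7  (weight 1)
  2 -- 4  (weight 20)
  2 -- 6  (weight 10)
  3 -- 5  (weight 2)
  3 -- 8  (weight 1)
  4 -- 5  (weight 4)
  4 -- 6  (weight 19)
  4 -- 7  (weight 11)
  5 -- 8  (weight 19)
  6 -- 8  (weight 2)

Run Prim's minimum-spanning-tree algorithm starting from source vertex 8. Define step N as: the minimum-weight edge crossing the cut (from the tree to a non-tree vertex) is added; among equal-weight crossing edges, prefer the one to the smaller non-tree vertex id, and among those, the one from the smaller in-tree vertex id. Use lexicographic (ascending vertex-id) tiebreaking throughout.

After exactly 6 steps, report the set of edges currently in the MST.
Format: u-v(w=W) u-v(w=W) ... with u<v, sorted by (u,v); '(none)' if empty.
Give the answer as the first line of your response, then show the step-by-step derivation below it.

1-3(w=8) 1-7(w=1) 3-5(w=2) 3-8(w=1) 4-5(w=4) 6-8(w=2)

step 1: add edge 3-8 (w=1); MST = {3-8(w=1)}
step 2: add edge 3-5 (w=2); MST = {3-5(w=2) 3-8(w=1)}
step 3: add edge 6-8 (w=2); MST = {3-5(w=2) 3-8(w=1) 6-8(w=2)}
step 4: add edge 4-5 (w=4); MST = {3-5(w=2) 3-8(w=1) 4-5(w=4) 6-8(w=2)}
step 5: add edge 1-3 (w=8); MST = {1-3(w=8) 3-5(w=2) 3-8(w=1) 4-5(w=4) 6-8(w=2)}
step 6: add edge 1-7 (w=1); MST = {1-3(w=8) 1-7(w=1) 3-5(w=2) 3-8(w=1) 4-5(w=4) 6-8(w=2)}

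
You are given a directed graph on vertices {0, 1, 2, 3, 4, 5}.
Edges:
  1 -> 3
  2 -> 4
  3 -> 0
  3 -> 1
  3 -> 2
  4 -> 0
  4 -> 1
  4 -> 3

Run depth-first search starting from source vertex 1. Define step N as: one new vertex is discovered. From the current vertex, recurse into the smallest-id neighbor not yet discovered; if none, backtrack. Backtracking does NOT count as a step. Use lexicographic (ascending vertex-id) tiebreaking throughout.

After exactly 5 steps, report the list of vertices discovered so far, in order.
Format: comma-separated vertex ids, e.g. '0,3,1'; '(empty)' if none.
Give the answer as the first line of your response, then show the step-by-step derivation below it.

1,3,0,2,4

step 1: discover 1; path=1; order=1
step 2: discover 3; path=1>3; order=1,3
step 3: discover 0; path=1>3>0; order=1,3,0
step 4: discover 2; path=1>3>2; order=1,3,0,2
step 5: discover 4; path=1>3>2>4; order=1,3,0,2,4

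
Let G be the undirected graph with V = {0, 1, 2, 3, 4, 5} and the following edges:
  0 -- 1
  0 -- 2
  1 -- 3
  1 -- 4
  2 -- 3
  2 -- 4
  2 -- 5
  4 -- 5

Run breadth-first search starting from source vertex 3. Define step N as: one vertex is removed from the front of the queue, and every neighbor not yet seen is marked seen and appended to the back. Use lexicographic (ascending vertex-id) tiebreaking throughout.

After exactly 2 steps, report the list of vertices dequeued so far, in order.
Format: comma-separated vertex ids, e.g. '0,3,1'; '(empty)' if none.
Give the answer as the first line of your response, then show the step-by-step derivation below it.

3,1

step 1: dequeue 3; queue=[1,2]; order=3
step 2: dequeue 1; queue=[2,0,4]; order=3,1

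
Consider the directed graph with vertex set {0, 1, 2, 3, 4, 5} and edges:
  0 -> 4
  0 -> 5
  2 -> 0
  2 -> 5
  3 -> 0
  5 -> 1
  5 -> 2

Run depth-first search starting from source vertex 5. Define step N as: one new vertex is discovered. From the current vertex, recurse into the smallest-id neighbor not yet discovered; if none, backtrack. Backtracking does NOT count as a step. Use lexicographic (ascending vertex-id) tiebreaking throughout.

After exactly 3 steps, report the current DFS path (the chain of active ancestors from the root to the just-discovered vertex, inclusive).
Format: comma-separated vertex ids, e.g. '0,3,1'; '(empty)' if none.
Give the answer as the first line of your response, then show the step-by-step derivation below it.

5,2

step 1: discover 5; path=5; order=5
step 2: discover 1; path=5>1; order=5,1
step 3: discover 2; path=5>2; order=5,1,2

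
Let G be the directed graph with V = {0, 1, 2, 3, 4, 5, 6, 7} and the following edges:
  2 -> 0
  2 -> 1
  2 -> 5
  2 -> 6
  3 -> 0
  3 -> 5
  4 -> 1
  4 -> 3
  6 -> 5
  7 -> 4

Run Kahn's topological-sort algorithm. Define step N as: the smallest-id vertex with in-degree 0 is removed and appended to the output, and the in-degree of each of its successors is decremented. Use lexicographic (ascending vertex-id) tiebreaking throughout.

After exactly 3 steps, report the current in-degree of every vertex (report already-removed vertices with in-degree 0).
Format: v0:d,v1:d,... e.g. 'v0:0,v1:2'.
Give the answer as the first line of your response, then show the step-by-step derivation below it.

v0:1,v1:1,v2:0,v3:1,v4:0,v5:1,v6:0,v7:0

step 1: output 2; order=[2]; indeg=(1,1,0,1,1,2,0,0)
step 2: output 6; order=[2,6]; indeg=(1,1,0,1,1,1,0,0)
step 3: output 7; order=[2,6,7]; indeg=(1,1,0,1,0,1,0,0)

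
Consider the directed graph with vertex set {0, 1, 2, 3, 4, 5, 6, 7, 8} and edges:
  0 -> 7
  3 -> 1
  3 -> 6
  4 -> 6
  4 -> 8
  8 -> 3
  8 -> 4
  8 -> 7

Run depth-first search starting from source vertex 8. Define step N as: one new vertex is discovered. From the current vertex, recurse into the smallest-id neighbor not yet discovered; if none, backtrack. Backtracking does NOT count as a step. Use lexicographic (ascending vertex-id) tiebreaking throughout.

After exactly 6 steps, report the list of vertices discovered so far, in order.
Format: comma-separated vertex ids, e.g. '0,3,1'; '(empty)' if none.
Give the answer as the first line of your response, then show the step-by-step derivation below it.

8,3,1,6,4,7

step 1: discover 8; path=8; order=8
step 2: discover 3; path=8>3; order=8,3
step 3: discover 1; path=8>3>1; order=8,3,1
step 4: discover 6; path=8>3>6; order=8,3,1,6
step 5: discover 4; path=8>4; order=8,3,1,6,4
step 6: discover 7; path=8>7; order=8,3,1,6,4,7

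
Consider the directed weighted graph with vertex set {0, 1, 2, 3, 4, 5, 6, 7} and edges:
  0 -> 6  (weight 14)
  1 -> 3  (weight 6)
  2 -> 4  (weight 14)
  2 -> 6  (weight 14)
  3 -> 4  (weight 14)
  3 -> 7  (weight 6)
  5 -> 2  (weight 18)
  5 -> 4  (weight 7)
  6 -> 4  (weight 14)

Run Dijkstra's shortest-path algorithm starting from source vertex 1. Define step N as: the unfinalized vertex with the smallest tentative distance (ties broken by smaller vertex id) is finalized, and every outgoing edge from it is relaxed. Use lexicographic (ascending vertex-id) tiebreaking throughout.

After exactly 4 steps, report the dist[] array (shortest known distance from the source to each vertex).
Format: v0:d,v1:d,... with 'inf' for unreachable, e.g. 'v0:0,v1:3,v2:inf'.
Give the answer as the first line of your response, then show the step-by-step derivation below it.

v0:inf,v1:0,v2:inf,v3:6,v4:20,v5:inf,v6:inf,v7:12

step 1: dist = v0:inf,v1:0,v2:inf,v3:6,v4:inf,v5:inf,v6:inf,v7:inf
step 2: dist = v0:inf,v1:0,v2:inf,v3:6,v4:20,v5:inf,v6:inf,v7:12
step 3: dist = v0:inf,v1:0,v2:inf,v3:6,v4:20,v5:inf,v6:inf,v7:12
step 4: dist = v0:inf,v1:0,v2:inf,v3:6,v4:20,v5:inf,v6:inf,v7:12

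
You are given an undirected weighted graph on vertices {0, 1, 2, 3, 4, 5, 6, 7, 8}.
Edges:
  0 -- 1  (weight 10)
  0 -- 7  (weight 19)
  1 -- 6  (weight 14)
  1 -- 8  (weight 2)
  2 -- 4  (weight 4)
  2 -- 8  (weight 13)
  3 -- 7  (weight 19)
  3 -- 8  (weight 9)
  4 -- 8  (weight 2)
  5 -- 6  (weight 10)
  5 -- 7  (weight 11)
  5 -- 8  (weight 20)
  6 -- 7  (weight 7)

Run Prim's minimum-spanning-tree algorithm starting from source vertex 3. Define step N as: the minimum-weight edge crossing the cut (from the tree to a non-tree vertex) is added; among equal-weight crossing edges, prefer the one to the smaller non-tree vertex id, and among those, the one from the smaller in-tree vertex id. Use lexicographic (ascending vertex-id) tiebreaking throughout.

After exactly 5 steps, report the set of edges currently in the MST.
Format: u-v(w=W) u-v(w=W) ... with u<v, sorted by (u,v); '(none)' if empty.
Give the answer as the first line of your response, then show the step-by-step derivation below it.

0-1(w=10) 1-8(w=2) 2-4(w=4) 3-8(w=9) 4-8(w=2)

step 1: add edge 3-8 (w=9); MST = {3-8(w=9)}
step 2: add edge 1-8 (w=2); MST = {1-8(w=2) 3-8(w=9)}
step 3: add edge 4-8 (w=2); MST = {1-8(w=2) 3-8(w=9) 4-8(w=2)}
step 4: add edge 2-4 (w=4); MST = {1-8(w=2) 2-4(w=4) 3-8(w=9) 4-8(w=2)}
step 5: add edge 0-1 (w=10); MST = {0-1(w=10) 1-8(w=2) 2-4(w=4) 3-8(w=9) 4-8(w=2)}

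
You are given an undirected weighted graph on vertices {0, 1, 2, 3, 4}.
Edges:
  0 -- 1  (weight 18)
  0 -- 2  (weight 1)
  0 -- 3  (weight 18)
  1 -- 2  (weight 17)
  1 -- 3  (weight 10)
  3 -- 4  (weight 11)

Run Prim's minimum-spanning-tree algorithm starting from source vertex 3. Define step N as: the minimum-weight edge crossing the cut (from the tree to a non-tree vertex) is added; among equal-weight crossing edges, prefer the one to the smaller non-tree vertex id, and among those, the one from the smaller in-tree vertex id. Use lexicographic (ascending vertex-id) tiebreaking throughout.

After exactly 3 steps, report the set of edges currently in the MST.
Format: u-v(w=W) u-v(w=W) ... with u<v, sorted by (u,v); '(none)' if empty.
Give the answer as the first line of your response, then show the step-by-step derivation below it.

1-2(w=17) 1-3(w=10) 3-4(w=11)

step 1: add edge 1-3 (w=10); MST = {1-3(w=10)}
step 2: add edge 3-4 (w=11); MST = {1-3(w=10) 3-4(w=11)}
step 3: add edge 1-2 (w=17); MST = {1-2(w=17) 1-3(w=10) 3-4(w=11)}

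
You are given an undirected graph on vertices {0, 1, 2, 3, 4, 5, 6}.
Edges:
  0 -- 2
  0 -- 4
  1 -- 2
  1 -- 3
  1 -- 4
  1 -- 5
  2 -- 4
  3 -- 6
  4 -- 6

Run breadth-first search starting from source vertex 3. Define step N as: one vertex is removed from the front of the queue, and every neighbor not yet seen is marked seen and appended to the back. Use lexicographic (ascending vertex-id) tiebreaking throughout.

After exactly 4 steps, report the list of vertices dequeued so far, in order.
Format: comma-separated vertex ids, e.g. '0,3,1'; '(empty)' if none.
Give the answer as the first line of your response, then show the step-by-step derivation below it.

3,1,6,2

step 1: dequeue 3; queue=[1,6]; order=3
step 2: dequeue 1; queue=[6,2,4,5]; order=3,1
step 3: dequeue 6; queue=[2,4,5]; order=3,1,6
step 4: dequeue 2; queue=[4,5,0]; order=3,1,6,2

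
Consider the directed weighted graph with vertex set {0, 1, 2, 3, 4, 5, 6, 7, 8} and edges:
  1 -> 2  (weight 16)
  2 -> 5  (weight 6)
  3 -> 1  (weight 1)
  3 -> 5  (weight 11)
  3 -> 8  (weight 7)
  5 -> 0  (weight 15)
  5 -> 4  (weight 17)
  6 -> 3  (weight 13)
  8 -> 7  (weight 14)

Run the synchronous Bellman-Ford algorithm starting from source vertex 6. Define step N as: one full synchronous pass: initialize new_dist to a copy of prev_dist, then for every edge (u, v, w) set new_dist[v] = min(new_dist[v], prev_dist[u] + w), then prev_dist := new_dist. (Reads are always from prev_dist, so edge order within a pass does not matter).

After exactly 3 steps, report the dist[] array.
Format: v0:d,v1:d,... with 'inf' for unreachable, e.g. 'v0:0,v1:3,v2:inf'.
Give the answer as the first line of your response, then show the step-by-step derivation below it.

v0:39,v1:14,v2:30,v3:13,v4:41,v5:24,v6:0,v7:34,v8:20

step 1: dist = v0:inf,v1:inf,v2:inf,v3:13,v4:inf,v5:inf,v6:0,v7:inf,v8:inf
step 2: dist = v0:inf,v1:14,v2:inf,v3:13,v4:inf,v5:24,v6:0,v7:inf,v8:20
step 3: dist = v0:39,v1:14,v2:30,v3:13,v4:41,v5:24,v6:0,v7:34,v8:20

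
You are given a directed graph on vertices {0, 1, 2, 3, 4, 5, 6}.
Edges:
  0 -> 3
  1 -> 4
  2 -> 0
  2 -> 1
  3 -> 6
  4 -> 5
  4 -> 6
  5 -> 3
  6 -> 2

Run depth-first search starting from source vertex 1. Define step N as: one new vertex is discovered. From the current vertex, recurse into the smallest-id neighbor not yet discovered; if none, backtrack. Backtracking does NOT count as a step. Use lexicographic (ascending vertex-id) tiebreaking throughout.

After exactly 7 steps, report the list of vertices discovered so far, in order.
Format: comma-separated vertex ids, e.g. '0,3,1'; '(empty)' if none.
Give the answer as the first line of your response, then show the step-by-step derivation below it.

1,4,5,3,6,2,0

step 1: discover 1; path=1; order=1
step 2: discover 4; path=1>4; order=1,4
step 3: discover 5; path=1>4>5; order=1,4,5
step 4: discover 3; path=1>4>5>3; order=1,4,5,3
step 5: discover 6; path=1>4>5>3>6; order=1,4,5,3,6
step 6: discover 2; path=1>4>5>3>6>2; order=1,4,5,3,6,2
step 7: discover 0; path=1>4>5>3>6>2>0; order=1,4,5,3,6,2,0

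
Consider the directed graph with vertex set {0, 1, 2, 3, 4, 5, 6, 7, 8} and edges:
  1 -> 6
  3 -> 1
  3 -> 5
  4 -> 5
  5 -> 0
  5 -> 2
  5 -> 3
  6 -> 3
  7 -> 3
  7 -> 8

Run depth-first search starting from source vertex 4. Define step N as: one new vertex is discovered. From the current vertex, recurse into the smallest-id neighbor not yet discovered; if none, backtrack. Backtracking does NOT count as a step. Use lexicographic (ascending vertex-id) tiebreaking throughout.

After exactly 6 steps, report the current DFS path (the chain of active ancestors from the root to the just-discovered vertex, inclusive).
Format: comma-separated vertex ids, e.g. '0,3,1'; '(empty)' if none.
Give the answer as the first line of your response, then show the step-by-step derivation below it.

4,5,3,1

step 1: discover 4; path=4; order=4
step 2: discover 5; path=4>5; order=4,5
step 3: discover 0; path=4>5>0; order=4,5,0
step 4: discover 2; path=4>5>2; order=4,5,0,2
step 5: discover 3; path=4>5>3; order=4,5,0,2,3
step 6: discover 1; path=4>5>3>1; order=4,5,0,2,3,1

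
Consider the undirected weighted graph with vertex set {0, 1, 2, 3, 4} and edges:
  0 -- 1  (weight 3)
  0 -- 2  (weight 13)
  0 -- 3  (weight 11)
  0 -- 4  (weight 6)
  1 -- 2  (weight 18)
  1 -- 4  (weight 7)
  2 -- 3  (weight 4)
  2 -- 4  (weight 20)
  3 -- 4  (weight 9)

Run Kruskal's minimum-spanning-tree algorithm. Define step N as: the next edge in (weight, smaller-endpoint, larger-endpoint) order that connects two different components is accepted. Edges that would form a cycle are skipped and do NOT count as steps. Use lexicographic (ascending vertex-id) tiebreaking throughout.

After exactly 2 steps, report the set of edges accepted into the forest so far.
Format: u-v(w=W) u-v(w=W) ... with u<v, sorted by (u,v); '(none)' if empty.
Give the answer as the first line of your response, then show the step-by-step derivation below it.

0-1(w=3) 2-3(w=4)

step 1: add edge 0-1 (w=3); MST = {0-1(w=3)}
step 2: add edge 2-3 (w=4); MST = {0-1(w=3) 2-3(w=4)}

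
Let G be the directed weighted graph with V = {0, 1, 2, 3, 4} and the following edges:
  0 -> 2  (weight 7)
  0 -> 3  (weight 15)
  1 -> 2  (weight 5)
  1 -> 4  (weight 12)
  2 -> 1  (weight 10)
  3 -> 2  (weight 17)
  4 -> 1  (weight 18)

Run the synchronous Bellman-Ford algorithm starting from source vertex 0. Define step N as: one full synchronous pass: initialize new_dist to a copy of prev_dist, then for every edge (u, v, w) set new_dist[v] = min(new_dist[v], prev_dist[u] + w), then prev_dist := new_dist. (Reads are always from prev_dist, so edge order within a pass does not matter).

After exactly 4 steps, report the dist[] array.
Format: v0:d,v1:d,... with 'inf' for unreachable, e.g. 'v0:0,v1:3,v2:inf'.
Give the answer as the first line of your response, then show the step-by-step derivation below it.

v0:0,v1:17,v2:7,v3:15,v4:29

step 1: dist = v0:0,v1:inf,v2:7,v3:15,v4:inf
step 2: dist = v0:0,v1:17,v2:7,v3:15,v4:inf
step 3: dist = v0:0,v1:17,v2:7,v3:15,v4:29
step 4: dist = v0:0,v1:17,v2:7,v3:15,v4:29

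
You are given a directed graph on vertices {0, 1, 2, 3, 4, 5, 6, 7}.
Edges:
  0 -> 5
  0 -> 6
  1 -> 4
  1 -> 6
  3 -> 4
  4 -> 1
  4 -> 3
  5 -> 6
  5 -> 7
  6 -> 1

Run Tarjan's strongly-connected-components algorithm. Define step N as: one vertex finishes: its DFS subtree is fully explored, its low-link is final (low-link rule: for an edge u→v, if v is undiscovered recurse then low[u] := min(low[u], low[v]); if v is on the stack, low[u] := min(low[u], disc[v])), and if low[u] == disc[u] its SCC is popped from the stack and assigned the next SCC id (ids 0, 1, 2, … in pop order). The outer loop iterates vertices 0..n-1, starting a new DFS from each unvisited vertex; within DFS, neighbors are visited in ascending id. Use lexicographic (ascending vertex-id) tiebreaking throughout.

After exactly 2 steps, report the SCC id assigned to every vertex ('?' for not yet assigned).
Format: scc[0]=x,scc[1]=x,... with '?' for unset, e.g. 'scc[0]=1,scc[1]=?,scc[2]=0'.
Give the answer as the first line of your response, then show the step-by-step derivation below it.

scc[0]=?,scc[1]=?,scc[2]=?,scc[3]=?,scc[4]=?,scc[5]=?,scc[6]=?,scc[7]=?

step 1: low=(low[0]=0,low[1]=3,low[2]=?,low[3]=4,low[4]=3,low[5]=1,low[6]=2,low[7]=?); scc=(scc[0]=?,scc[1]=?,scc[2]=?,scc[3]=?,scc[4]=?,scc[5]=?,scc[6]=?,scc[7]=?)
step 2: low=(low[0]=0,low[1]=3,low[2]=?,low[3]=4,low[4]=3,low[5]=1,low[6]=2,low[7]=?); scc=(scc[0]=?,scc[1]=?,scc[2]=?,scc[3]=?,scc[4]=?,scc[5]=?,scc[6]=?,scc[7]=?)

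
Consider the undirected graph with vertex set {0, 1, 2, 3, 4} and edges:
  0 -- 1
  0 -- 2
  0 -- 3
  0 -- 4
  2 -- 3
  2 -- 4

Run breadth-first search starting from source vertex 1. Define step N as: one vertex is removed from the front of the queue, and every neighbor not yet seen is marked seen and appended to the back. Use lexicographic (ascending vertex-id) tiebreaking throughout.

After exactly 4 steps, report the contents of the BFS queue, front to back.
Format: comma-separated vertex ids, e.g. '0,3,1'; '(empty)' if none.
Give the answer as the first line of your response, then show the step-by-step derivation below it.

4

step 1: dequeue 1; queue=[0]; order=1
step 2: dequeue 0; queue=[2,3,4]; order=1,0
step 3: dequeue 2; queue=[3,4]; order=1,0,2
step 4: dequeue 3; queue=[4]; order=1,0,2,3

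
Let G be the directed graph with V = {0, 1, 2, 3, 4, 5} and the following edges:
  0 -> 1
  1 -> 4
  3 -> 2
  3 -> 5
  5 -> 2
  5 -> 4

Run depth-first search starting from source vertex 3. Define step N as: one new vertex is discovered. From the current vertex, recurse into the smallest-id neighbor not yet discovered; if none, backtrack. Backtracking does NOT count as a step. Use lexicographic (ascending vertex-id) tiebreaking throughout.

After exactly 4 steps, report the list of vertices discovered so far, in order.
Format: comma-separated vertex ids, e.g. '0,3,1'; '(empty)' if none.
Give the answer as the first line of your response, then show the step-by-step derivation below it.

3,2,5,4

step 1: discover 3; path=3; order=3
step 2: discover 2; path=3>2; order=3,2
step 3: discover 5; path=3>5; order=3,2,5
step 4: discover 4; path=3>5>4; order=3,2,5,4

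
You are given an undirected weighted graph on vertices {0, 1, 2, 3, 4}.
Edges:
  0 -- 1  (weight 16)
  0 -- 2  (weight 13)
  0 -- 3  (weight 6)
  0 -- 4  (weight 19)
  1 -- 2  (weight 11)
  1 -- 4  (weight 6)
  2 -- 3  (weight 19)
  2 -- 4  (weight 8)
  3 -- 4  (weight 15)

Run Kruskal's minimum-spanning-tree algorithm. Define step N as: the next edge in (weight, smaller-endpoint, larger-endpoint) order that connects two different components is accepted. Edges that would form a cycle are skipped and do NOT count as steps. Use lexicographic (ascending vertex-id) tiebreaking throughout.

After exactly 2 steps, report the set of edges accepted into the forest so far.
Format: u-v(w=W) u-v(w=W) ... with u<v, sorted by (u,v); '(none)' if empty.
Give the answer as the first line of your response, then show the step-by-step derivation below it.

0-3(w=6) 1-4(w=6)

step 1: add edge 0-3 (w=6); MST = {0-3(w=6)}
step 2: add edge 1-4 (w=6); MST = {0-3(w=6) 1-4(w=6)}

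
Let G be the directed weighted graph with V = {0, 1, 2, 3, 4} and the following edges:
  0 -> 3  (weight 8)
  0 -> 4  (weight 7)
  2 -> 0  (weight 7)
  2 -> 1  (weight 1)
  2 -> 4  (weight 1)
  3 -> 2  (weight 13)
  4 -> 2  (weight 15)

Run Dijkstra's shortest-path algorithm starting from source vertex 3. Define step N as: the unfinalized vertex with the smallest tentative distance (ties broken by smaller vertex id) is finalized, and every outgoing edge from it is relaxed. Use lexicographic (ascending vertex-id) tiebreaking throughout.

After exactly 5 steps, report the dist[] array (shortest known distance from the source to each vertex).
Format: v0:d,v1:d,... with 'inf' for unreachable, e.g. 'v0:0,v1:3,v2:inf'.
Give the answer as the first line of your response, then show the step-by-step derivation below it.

v0:20,v1:14,v2:13,v3:0,v4:14

step 1: dist = v0:inf,v1:inf,v2:13,v3:0,v4:inf
step 2: dist = v0:20,v1:14,v2:13,v3:0,v4:14
step 3: dist = v0:20,v1:14,v2:13,v3:0,v4:14
step 4: dist = v0:20,v1:14,v2:13,v3:0,v4:14
step 5: dist = v0:20,v1:14,v2:13,v3:0,v4:14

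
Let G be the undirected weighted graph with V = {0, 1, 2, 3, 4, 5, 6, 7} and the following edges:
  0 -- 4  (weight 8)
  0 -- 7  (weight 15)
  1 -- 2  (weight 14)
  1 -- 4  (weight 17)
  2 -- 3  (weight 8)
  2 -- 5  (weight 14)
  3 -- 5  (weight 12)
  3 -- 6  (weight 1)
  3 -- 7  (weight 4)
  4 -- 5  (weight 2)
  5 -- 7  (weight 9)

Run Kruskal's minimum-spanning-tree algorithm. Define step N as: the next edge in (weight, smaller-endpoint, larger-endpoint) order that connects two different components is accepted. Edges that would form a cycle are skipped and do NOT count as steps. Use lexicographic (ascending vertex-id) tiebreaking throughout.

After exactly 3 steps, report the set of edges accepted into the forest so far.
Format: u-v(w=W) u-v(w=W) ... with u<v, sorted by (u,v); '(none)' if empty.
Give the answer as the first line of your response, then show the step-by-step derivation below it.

3-6(w=1) 3-7(w=4) 4-5(w=2)

step 1: add edge 3-6 (w=1); MST = {3-6(w=1)}
step 2: add edge 4-5 (w=2); MST = {3-6(w=1) 4-5(w=2)}
step 3: add edge 3-7 (w=4); MST = {3-6(w=1) 3-7(w=4) 4-5(w=2)}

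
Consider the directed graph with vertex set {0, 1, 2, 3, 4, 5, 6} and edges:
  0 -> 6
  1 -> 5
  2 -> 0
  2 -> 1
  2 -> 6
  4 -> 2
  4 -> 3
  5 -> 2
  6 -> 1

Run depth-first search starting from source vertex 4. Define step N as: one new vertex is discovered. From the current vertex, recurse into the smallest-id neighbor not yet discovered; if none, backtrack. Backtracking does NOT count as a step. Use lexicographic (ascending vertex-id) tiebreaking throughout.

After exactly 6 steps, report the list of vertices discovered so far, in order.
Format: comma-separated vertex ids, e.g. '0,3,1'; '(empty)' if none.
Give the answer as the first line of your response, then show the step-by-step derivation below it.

4,2,0,6,1,5

step 1: discover 4; path=4; order=4
step 2: discover 2; path=4>2; order=4,2
step 3: discover 0; path=4>2>0; order=4,2,0
step 4: discover 6; path=4>2>0>6; order=4,2,0,6
step 5: discover 1; path=4>2>0>6>1; order=4,2,0,6,1
step 6: discover 5; path=4>2>0>6>1>5; order=4,2,0,6,1,5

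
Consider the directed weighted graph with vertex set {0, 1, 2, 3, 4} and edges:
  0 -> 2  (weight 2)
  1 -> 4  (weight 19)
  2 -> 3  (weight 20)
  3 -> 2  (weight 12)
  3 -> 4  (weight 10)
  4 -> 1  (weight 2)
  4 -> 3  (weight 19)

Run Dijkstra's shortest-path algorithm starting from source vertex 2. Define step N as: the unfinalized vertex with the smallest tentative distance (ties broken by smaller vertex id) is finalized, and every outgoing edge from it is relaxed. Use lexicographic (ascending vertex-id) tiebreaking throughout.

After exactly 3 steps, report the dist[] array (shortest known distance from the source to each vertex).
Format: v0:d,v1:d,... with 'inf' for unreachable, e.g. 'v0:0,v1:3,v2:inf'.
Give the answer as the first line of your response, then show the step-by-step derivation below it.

v0:inf,v1:32,v2:0,v3:20,v4:30

step 1: dist = v0:inf,v1:inf,v2:0,v3:20,v4:inf
step 2: dist = v0:inf,v1:inf,v2:0,v3:20,v4:30
step 3: dist = v0:inf,v1:32,v2:0,v3:20,v4:30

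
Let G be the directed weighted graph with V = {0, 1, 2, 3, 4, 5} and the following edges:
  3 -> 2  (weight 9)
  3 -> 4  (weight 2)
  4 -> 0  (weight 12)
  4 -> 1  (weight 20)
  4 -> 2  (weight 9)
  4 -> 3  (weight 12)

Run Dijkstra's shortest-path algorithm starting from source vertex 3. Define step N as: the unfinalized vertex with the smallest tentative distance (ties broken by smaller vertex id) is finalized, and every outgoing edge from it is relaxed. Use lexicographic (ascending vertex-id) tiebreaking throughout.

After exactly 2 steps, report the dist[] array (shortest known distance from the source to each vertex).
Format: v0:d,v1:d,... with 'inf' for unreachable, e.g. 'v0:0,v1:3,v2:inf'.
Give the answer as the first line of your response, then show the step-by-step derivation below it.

v0:14,v1:22,v2:9,v3:0,v4:2,v5:inf

step 1: dist = v0:inf,v1:inf,v2:9,v3:0,v4:2,v5:inf
step 2: dist = v0:14,v1:22,v2:9,v3:0,v4:2,v5:inf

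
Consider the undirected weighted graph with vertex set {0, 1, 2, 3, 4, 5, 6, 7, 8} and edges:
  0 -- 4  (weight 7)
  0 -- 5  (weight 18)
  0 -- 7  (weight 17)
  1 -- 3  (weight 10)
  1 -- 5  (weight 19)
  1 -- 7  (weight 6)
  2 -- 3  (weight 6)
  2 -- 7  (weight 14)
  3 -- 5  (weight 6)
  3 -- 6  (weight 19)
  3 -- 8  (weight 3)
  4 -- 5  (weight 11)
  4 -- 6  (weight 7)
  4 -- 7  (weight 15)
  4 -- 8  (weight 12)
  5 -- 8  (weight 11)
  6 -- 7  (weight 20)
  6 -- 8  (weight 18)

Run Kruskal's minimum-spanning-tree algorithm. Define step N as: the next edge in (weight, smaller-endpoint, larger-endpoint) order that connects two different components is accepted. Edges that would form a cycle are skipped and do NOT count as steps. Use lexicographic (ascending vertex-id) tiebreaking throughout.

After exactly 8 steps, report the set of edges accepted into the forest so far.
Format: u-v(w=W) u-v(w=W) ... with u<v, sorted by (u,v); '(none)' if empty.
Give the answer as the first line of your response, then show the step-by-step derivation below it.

0-4(w=7) 1-3(w=10) 1-7(w=6) 2-3(w=6) 3-5(w=6) 3-8(w=3) 4-5(w=11) 4-6(w=7)

step 1: add edge 3-8 (w=3); MST = {3-8(w=3)}
step 2: add edge 1-7 (w=6); MST = {1-7(w=6) 3-8(w=3)}
step 3: add edge 2-3 (w=6); MST = {1-7(w=6) 2-3(w=6) 3-8(w=3)}
step 4: add edge 3-5 (w=6); MST = {1-7(w=6) 2-3(w=6) 3-5(w=6) 3-8(w=3)}
step 5: add edge 0-4 (w=7); MST = {0-4(w=7) 1-7(w=6) 2-3(w=6) 3-5(w=6) 3-8(w=3)}
step 6: add edge 4-6 (w=7); MST = {0-4(w=7) 1-7(w=6) 2-3(w=6) 3-5(w=6) 3-8(w=3) 4-6(w=7)}
step 7: add edge 1-3 (w=10); MST = {0-4(w=7) 1-3(w=10) 1-7(w=6) 2-3(w=6) 3-5(w=6) 3-8(w=3) 4-6(w=7)}
step 8: add edge 4-5 (w=11); MST = {0-4(w=7) 1-3(w=10) 1-7(w=6) 2-3(w=6) 3-5(w=6) 3-8(w=3) 4-5(w=11) 4-6(w=7)}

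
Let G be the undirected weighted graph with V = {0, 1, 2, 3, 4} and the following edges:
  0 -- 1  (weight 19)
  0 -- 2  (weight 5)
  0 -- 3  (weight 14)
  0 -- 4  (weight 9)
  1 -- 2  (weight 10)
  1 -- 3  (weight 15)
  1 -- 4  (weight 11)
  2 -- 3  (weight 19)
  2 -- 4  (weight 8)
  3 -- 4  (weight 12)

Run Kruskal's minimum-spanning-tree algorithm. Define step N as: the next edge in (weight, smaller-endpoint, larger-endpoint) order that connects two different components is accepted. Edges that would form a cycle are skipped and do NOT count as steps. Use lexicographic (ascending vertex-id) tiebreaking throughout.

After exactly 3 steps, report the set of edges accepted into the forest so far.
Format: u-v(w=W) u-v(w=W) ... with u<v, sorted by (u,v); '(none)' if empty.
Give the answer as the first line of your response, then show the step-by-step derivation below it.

0-2(w=5) 1-2(w=10) 2-4(w=8)

step 1: add edge 0-2 (w=5); MST = {0-2(w=5)}
step 2: add edge 2-4 (w=8); MST = {0-2(w=5) 2-4(w=8)}
step 3: add edge 1-2 (w=10); MST = {0-2(w=5) 1-2(w=10) 2-4(w=8)}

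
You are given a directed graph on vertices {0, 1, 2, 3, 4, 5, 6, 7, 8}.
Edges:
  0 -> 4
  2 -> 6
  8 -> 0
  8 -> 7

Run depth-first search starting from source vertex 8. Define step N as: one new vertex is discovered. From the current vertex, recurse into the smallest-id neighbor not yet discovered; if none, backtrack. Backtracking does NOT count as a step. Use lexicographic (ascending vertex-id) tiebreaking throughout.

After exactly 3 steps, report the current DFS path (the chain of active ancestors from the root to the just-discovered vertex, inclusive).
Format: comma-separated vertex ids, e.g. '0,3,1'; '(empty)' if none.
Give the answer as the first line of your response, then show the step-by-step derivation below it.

8,0,4

step 1: discover 8; path=8; order=8
step 2: discover 0; path=8>0; order=8,0
step 3: discover 4; path=8>0>4; order=8,0,4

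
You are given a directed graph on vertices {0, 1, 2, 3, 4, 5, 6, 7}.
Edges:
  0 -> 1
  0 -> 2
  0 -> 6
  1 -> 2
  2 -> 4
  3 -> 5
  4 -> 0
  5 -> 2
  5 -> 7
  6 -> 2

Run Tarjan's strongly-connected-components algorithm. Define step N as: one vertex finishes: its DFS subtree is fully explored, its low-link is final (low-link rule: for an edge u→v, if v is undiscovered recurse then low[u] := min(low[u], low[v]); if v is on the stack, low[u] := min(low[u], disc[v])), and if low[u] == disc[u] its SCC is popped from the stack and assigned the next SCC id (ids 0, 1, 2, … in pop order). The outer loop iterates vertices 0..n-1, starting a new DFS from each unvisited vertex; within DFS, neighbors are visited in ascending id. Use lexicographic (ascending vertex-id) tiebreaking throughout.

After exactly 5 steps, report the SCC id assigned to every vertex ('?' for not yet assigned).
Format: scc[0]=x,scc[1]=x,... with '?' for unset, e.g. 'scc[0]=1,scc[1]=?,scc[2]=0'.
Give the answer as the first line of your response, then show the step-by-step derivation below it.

scc[0]=0,scc[1]=0,scc[2]=0,scc[3]=?,scc[4]=0,scc[5]=?,scc[6]=0,scc[7]=?

step 1: low=(low[0]=0,low[1]=1,low[2]=2,low[3]=?,low[4]=0,low[5]=?,low[6]=?,low[7]=?); scc=(scc[0]=?,scc[1]=?,scc[2]=?,scc[3]=?,scc[4]=?,scc[5]=?,scc[6]=?,scc[7]=?)
step 2: low=(low[0]=0,low[1]=1,low[2]=0,low[3]=?,low[4]=0,low[5]=?,low[6]=?,low[7]=?); scc=(scc[0]=?,scc[1]=?,scc[2]=?,scc[3]=?,scc[4]=?,scc[5]=?,scc[6]=?,scc[7]=?)
step 3: low=(low[0]=0,low[1]=0,low[2]=0,low[3]=?,low[4]=0,low[5]=?,low[6]=?,low[7]=?); scc=(scc[0]=?,scc[1]=?,scc[2]=?,scc[3]=?,scc[4]=?,scc[5]=?,scc[6]=?,scc[7]=?)
step 4: low=(low[0]=0,low[1]=0,low[2]=0,low[3]=?,low[4]=0,low[5]=?,low[6]=2,low[7]=?); scc=(scc[0]=?,scc[1]=?,scc[2]=?,scc[3]=?,scc[4]=?,scc[5]=?,scc[6]=?,scc[7]=?)
step 5: low=(low[0]=0,low[1]=0,low[2]=0,low[3]=?,low[4]=0,low[5]=?,low[6]=2,low[7]=?); scc=(scc[0]=0,scc[1]=0,scc[2]=0,scc[3]=?,scc[4]=0,scc[5]=?,scc[6]=0,scc[7]=?)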